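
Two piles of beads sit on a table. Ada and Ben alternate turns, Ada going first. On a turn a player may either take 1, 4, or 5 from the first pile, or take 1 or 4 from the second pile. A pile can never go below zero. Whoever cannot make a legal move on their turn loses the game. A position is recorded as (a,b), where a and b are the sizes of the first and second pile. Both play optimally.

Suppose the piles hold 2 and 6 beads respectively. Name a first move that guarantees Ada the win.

Work bottom-up. With no move the player to move loses. Otherwise the position is W if at least one move leads to an L position for the opponent, and L if every move leads to a W.
No move ever increases a pile, so every position that can arise here has a ≤ 2 and b ≤ 6; it is enough to label the cells with 0 ≤ a ≤ 2 and 0 ≤ b ≤ 6.
Every move lowers a or b (never raises either), so fill the grid row by row in increasing a, and left to right within a row: each cell's successors are then already labelled.
      b=0  b=1  b=2  b=3  b=4  b=5  b=6
a=0:    L    W    L    W    W    L    W
a=1:    W    L    W    L    W    W    L
a=2:    L    W    L    W    W    L    W
Cells with no legal move (terminal, hence L): (0,0).
The remaining L cells, each justified by listing all of its moves:
(0,2): only reaches (0,1)(W), which is W → L
(0,5): only reaches (0,4)(W), (0,1)(W), all W → L
(1,1): only reaches (0,1)(W), (1,0)(W), all W → L
(1,3): only reaches (0,3)(W), (1,2)(W), all W → L
(1,6): only reaches (0,6)(W), (1,5)(W), (1,2)(W), all W → L
(2,0): only reaches (1,0)(W), which is W → L
(2,2): only reaches (1,2)(W), (2,1)(W), all W → L
(2,5): only reaches (1,5)(W), (2,4)(W), (2,1)(W), all W → L
Every other cell has at least one move into one of the L cells above, so it is W.
From (2,6), the L positions reachable in one move are: (1,6), (2,5), (2,2). Any move reaching one of these is winning.

Move to (1,6).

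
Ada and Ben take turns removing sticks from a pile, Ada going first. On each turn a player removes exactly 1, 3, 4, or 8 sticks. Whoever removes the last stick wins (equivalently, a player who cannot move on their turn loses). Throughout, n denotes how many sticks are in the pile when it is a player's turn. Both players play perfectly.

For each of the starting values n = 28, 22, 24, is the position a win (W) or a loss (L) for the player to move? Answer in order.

28: L, 22: W, 24: W

Positions with no move are L. A position that does have a move is losing for the player to move precisely when every available move leads to a winning position for the opponent. Fill in the labels:
n=0: no move → L
n=1: →0(L), so W
n=2: →1(W) only, which is W, so L
n=3: →2(L), so W
n=4: →0(L), so W
n=5: →2(L), so W
n=6: →2(L), so W
n=7: →6(W), 4(W), 3(W) — all W, so L
n=8: →7(L), so W
n=9: →8(W), 6(W), 5(W), 1(W) — all W, so L
n=10: →9(L), so W
n=11: →7(L), so W
n=12: →9(L), so W
n=13: →9(L), so W
n=14: →13(W), 11(W), 10(W), 6(W) — all W, so L
n=15: →14(L), so W
n=16: →15(W), 13(W), 12(W), 8(W) — all W, so L
n=17: →16(L), so W
n=18: →14(L), so W
n=19: →16(L), so W
n=20: →16(L), so W
n=21: →20(W), 18(W), 17(W), 13(W) — all W, so L
n=22: →21(L), so W
n=23: →22(W), 20(W), 19(W), 15(W) — all W, so L
n=24: →23(L), so W
n=25: →21(L), so W
n=26: →23(L), so W
n=27: →23(L), so W
n=28: →27(W), 25(W), 24(W), 20(W) — all W, so L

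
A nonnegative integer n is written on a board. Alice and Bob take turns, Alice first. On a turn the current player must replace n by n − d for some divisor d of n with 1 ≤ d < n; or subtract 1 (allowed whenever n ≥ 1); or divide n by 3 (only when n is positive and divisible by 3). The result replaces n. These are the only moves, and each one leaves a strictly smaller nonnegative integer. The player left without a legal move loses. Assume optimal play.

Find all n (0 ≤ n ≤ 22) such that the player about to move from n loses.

0, 2, 5, 7, 9, 11, 13, 16, 19

Label each position W (a win for the player to move) or L (a loss). A position with no legal move is L; any other position is W exactly when some move reaches an L, and L when every move reaches a W.
n=0: no move → L
n=1: W (go to 0, an L position)
n=2: L (sole option 1(W) is W)
n=3: W (go to 2, an L position)
n=4: W (go to 2, an L position)
n=5: L (sole option 4(W) is W)
n=6: W (go to 2, an L position)
n=7: L (sole option 6(W) is W)
n=8: W (go to 7, an L position)
n=9: L (options 3(W), 6(W), 8(W) are all W)
n=10: W (go to 5, an L position)
n=11: L (sole option 10(W) is W)
n=12: W (go to 9, an L position)
n=13: L (sole option 12(W) is W)
n=14: W (go to 7, an L position)
n=15: W (go to 5, an L position)
n=16: L (options 8(W), 12(W), 14(W), 15(W) are all W)
n=17: W (go to 16, an L position)
n=18: W (go to 9, an L position)
n=19: L (sole option 18(W) is W)
n=20: W (go to 16, an L position)
n=21: W (go to 7, an L position)
n=22: W (go to 11, an L position)
Reading off the rows marked L gives the requested list; there are 9 such values of n.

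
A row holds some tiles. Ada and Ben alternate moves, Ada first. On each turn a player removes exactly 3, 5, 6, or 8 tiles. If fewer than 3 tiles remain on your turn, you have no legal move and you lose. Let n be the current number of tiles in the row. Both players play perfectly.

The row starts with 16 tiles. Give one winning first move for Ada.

Remove 3, leaving 13.

Compute win/loss labels from the base case upward. A position with no move is L. Any other position is W if it can reach an L in one move, else L.
n=0: no move → L
n=1: no move → L
n=2: no move → L
n=3: →0(L), so W
n=4: →1(L), so W
n=5: →2(L), so W
n=6: →1(L), so W
n=7: →2(L), so W
n=8: →2(L), so W
n=9: →1(L), so W
n=10: →2(L), so W
n=11: →8(W), 6(W), 5(W), 3(W) — all W, so L
n=12: →9(W), 7(W), 6(W), 4(W) — all W, so L
n=13: →10(W), 8(W), 7(W), 5(W) — all W, so L
n=14: →11(L), so W
n=15: →12(L), so W
n=16: →13(L), so W
From 16, the L positions reachable in one move are: 13, 11. Any move reaching one of these is winning.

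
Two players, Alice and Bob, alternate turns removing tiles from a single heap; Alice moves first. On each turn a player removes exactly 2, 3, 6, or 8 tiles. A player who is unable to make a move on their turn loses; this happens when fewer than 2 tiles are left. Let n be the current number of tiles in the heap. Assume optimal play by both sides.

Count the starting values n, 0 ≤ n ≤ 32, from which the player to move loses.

Label each position W (a win for the player to move) or L (a loss). A position with no legal move is L; any other position is W exactly when some move reaches an L, and L when every move reaches a W.
n=0: no move → L
n=1: no move → L
n=2: W (go to 0, an L position)
n=3: W (go to 1, an L position)
n=4: W (go to 1, an L position)
n=5: L (options 3(W), 2(W) are all W)
n=6: W (go to 0, an L position)
n=7: W (go to 5, an L position)
n=8: W (go to 5, an L position)
n=9: W (go to 1, an L position)
n=10: L (options 8(W), 7(W), 4(W), 2(W) are all W)
n=11: W (go to 5, an L position)
n=12: W (go to 10, an L position)
n=13: W (go to 10, an L position)
n=14: L (options 12(W), 11(W), 8(W), 6(W) are all W)
n=15: L (options 13(W), 12(W), 9(W), 7(W) are all W)
n=16: W (go to 14, an L position)
n=17: W (go to 15, an L position)
n=18: W (go to 15, an L position)
n=19: L (options 17(W), 16(W), 13(W), 11(W) are all W)
n=20: W (go to 14, an L position)
n=21: W (go to 19, an L position)
n=22: W (go to 19, an L position)
n=23: W (go to 15, an L position)
n=24: L (options 22(W), 21(W), 18(W), 16(W) are all W)
n=25: W (go to 19, an L position)
n=26: W (go to 24, an L position)
n=27: W (go to 24, an L position)
n=28: L (options 26(W), 25(W), 22(W), 20(W) are all W)
n=29: L (options 27(W), 26(W), 23(W), 21(W) are all W)
n=30: W (go to 28, an L position)
n=31: W (go to 29, an L position)
n=32: W (go to 29, an L position)
L entries with 0 ≤ n ≤ 32: n = 0, 1, 5, 10, 14, 15, 19, 24, 28, 29; that makes 10.

10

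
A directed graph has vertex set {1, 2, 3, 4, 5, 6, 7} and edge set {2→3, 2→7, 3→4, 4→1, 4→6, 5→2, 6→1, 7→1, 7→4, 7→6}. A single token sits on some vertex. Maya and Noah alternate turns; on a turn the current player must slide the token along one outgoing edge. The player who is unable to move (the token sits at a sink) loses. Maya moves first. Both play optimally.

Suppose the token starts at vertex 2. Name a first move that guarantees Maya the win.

Build the W/L table. Terminal = L. A non-terminal position is W if it has a move to some L; otherwise it is L.
Every edge goes from a vertex to one that appears earlier in the order 1, 6, 4, 3, 7, 2, 5, so processing vertices in that order labels each vertex after all of its successors.
1: no outgoing edge → L
6: →1(L), so W
4: →1(L), so W
3: →4(W) only, which is W, so L
7: →1(L), so W
2: →3(L), so W
5: →2(W) only, which is W, so L
From 2, the L positions reachable in one move are: 3.

Move to 3.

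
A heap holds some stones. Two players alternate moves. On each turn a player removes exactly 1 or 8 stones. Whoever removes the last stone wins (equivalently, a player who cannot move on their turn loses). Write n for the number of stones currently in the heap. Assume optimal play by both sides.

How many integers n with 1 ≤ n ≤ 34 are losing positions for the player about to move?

15

Label each position W (a win for the player to move) or L (a loss). A position with no legal move is L; any other position is W exactly when some move reaches an L, and L when every move reaches a W.
n=0: no move → L
n=1: reaches L-position 0 → W
n=2: only reaches 1(W), which is W → L
n=3: reaches L-position 2 → W
n=4: only reaches 3(W), which is W → L
n=5: reaches L-position 4 → W
n=6: only reaches 5(W), which is W → L
n=7: reaches L-position 6 → W
n=8: reaches L-position 0 → W
n=9: only reaches 8(W), 1(W), all W → L
n=10: reaches L-position 9 → W
n=11: only reaches 10(W), 3(W), all W → L
n=12: reaches L-position 11 → W
n=13: only reaches 12(W), 5(W), all W → L
n=14: reaches L-position 13 → W
n=15: only reaches 14(W), 7(W), all W → L
n=16: reaches L-position 15 → W
n=17: reaches L-position 9 → W
n=18: only reaches 17(W), 10(W), all W → L
n=19: reaches L-position 18 → W
n=20: only reaches 19(W), 12(W), all W → L
n=21: reaches L-position 20 → W
n=22: only reaches 21(W), 14(W), all W → L
n=23: reaches L-position 22 → W
n=24: only reaches 23(W), 16(W), all W → L
n=25: reaches L-position 24 → W
n=26: reaches L-position 18 → W
n=27: only reaches 26(W), 19(W), all W → L
n=28: reaches L-position 27 → W
n=29: only reaches 28(W), 21(W), all W → L
n=30: reaches L-position 29 → W
n=31: only reaches 30(W), 23(W), all W → L
n=32: reaches L-position 31 → W
n=33: only reaches 32(W), 25(W), all W → L
n=34: reaches L-position 33 → W
L entries with 1 ≤ n ≤ 34 (n=0 is outside the asked range and is not counted): n = 2, 4, 6, 9, 11, 13, 15, 18, 20, 22, 24, 27, 29, 31, 33; that makes 15.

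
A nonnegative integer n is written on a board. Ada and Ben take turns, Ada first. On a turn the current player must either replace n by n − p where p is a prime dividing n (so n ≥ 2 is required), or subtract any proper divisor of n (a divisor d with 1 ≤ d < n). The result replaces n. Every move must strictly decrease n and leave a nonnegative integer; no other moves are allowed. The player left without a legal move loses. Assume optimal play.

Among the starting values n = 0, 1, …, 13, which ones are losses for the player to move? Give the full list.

Build the W/L table. Terminal = L. A non-terminal position is W if it has a move to some L; otherwise it is L.
n=0: no move → L
n=1: no move → L
n=2: →0(L), so W
n=3: →0(L), so W
n=4: →2(W), 3(W) — all W, so L
n=5: →0(L), so W
n=6: →4(L), so W
n=7: →0(L), so W
n=8: →4(L), so W
n=9: →6(W), 8(W) — all W, so L
n=10: →9(L), so W
n=11: →0(L), so W
n=12: →9(L), so W
n=13: →0(L), so W
The losing starting values of n are exactly the entries labelled L in this table (4 of them).

0, 1, 4, 9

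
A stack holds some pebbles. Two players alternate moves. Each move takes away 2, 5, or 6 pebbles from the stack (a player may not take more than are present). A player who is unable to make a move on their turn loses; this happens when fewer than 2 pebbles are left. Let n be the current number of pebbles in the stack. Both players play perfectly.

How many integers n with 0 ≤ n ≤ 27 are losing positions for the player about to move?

Work bottom-up. With no move the player to move loses. Otherwise the position is W if at least one move leads to an L position for the opponent, and L if every move leads to a W.
n=0: no move → L
n=1: no move → L
n=2: W (go to 0, an L position)
n=3: W (go to 1, an L position)
n=4: L (sole option 2(W) is W)
n=5: W (go to 0, an L position)
n=6: W (go to 4, an L position)
n=7: W (go to 1, an L position)
n=8: L (options 6(W), 3(W), 2(W) are all W)
n=9: W (go to 4, an L position)
n=10: W (go to 8, an L position)
n=11: L (options 9(W), 6(W), 5(W) are all W)
n=12: L (options 10(W), 7(W), 6(W) are all W)
n=13: W (go to 11, an L position)
n=14: W (go to 12, an L position)
n=15: L (options 13(W), 10(W), 9(W) are all W)
n=16: W (go to 11, an L position)
n=17: W (go to 15, an L position)
n=18: W (go to 12, an L position)
n=19: L (options 17(W), 14(W), 13(W) are all W)
n=20: W (go to 15, an L position)
n=21: W (go to 19, an L position)
n=22: L (options 20(W), 17(W), 16(W) are all W)
n=23: L (options 21(W), 18(W), 17(W) are all W)
n=24: W (go to 22, an L position)
n=25: W (go to 23, an L position)
n=26: L (options 24(W), 21(W), 20(W) are all W)
n=27: W (go to 22, an L position)
L entries with 0 ≤ n ≤ 27: n = 0, 1, 4, 8, 11, 12, 15, 19, 22, 23, 26; that makes 11.

11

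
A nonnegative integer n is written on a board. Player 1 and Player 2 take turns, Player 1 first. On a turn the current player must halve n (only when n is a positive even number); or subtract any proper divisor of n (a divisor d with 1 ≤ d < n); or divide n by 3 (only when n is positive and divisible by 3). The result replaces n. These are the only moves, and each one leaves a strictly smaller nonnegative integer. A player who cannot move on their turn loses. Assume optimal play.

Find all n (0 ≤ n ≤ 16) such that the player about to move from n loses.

0, 1, 4, 7, 9, 11, 13, 15

Classify positions by backward induction: terminal positions (no move available) are L. From any other position, the mover wins iff some move reaches an L.
n=0: no move → L
n=1: no move → L
n=2: →1(L), so W
n=3: →1(L), so W
n=4: →2(W), 3(W) — all W, so L
n=5: →4(L), so W
n=6: →4(L), so W
n=7: →6(W) only, which is W, so L
n=8: →4(L), so W
n=9: →3(W), 6(W), 8(W) — all W, so L
n=10: →9(L), so W
n=11: →10(W) only, which is W, so L
n=12: →4(L), so W
n=13: →12(W) only, which is W, so L
n=14: →7(L), so W
n=15: →5(W), 10(W), 12(W), 14(W) — all W, so L
n=16: →15(L), so W
The losing starting values of n are exactly the entries labelled L in this table (8 of them).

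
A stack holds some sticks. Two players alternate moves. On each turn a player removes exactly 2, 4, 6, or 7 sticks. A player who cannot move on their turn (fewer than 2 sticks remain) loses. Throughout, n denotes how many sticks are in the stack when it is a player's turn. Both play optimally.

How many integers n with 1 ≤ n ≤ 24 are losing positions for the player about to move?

Use the standard recursion: the mover loses at a terminal position; elsewhere, the mover wins exactly when some move hands the opponent an L position.
n=0: no move → L
n=1: no move → L
n=2: can move to 0, which is L ⇒ W
n=3: can move to 1, which is L ⇒ W
n=4: can move to 0, which is L ⇒ W
n=5: can move to 1, which is L ⇒ W
n=6: can move to 0, which is L ⇒ W
n=7: can move to 1, which is L ⇒ W
n=8: can move to 1, which is L ⇒ W
n=9: moves to 7(W), 5(W), 3(W), 2(W); every one is W ⇒ L
n=10: moves to 8(W), 6(W), 4(W), 3(W); every one is W ⇒ L
n=11: can move to 9, which is L ⇒ W
n=12: can move to 10, which is L ⇒ W
n=13: can move to 9, which is L ⇒ W
n=14: can move to 10, which is L ⇒ W
n=15: can move to 9, which is L ⇒ W
n=16: can move to 10, which is L ⇒ W
n=17: can move to 10, which is L ⇒ W
n=18: moves to 16(W), 14(W), 12(W), 11(W); every one is W ⇒ L
n=19: moves to 17(W), 15(W), 13(W), 12(W); every one is W ⇒ L
n=20: can move to 18, which is L ⇒ W
n=21: can move to 19, which is L ⇒ W
n=22: can move to 18, which is L ⇒ W
n=23: can move to 19, which is L ⇒ W
n=24: can move to 18, which is L ⇒ W
L entries with 1 ≤ n ≤ 24 (n=0 is outside the asked range and is not counted): n = 1, 9, 10, 18, 19; that makes 5.

5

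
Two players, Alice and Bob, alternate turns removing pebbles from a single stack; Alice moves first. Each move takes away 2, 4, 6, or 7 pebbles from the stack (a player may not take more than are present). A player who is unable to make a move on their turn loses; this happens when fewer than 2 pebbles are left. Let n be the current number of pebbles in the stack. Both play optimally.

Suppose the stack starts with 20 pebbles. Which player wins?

Alice wins.

Label each position W (a win for the player to move) or L (a loss). A position with no legal move is L; any other position is W exactly when some move reaches an L, and L when every move reaches a W.
n=0: no move → L
n=1: no move → L
n=2: W (go to 0, an L position)
n=3: W (go to 1, an L position)
n=4: W (go to 0, an L position)
n=5: W (go to 1, an L position)
n=6: W (go to 0, an L position)
n=7: W (go to 1, an L position)
n=8: W (go to 1, an L position)
n=9: L (options 7(W), 5(W), 3(W), 2(W) are all W)
n=10: L (options 8(W), 6(W), 4(W), 3(W) are all W)
n=11: W (go to 9, an L position)
n=12: W (go to 10, an L position)
n=13: W (go to 9, an L position)
n=14: W (go to 10, an L position)
n=15: W (go to 9, an L position)
n=16: W (go to 10, an L position)
n=17: W (go to 10, an L position)
n=18: L (options 16(W), 14(W), 12(W), 11(W) are all W)
n=19: L (options 17(W), 15(W), 13(W), 12(W) are all W)
n=20: W (go to 18, an L position)
The starting position 20 is W: Alice should remove 2, leaving 18, handing over an L position.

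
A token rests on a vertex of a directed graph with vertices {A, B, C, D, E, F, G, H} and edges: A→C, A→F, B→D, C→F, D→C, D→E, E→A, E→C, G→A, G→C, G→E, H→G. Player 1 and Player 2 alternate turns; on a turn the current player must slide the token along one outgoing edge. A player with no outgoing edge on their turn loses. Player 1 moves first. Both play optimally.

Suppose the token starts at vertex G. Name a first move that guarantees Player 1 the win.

Compute win/loss labels from the base case upward. A position with no move is L. Any other position is W if it can reach an L in one move, else L.
Every edge goes from a vertex to one that appears earlier in the order F, C, A, E, D, B, G, H, so processing vertices in that order labels each vertex after all of its successors.
F: no outgoing edge → L
C: can move to F, which is L ⇒ W
A: can move to F, which is L ⇒ W
E: moves to A(W), C(W); every one is W ⇒ L
D: can move to E, which is L ⇒ W
B: the only move is to D(W), a W ⇒ L
G: can move to E, which is L ⇒ W
H: the only move is to G(W), a W ⇒ L
From G, the L positions reachable in one move are: E.

Move to E.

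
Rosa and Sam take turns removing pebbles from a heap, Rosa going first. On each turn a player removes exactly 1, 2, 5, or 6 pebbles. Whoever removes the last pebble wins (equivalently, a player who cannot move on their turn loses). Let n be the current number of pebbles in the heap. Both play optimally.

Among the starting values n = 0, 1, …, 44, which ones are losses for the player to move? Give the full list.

Compute win/loss labels from the base case upward. A position with no move is L. Any other position is W if it can reach an L in one move, else L.
n=0: no move → L
n=1: reaches L-position 0 → W
n=2: reaches L-position 0 → W
n=3: only reaches 2(W), 1(W), all W → L
n=4: reaches L-position 3 → W
n=5: reaches L-position 3 → W
n=6: reaches L-position 0 → W
n=7: only reaches 6(W), 5(W), 2(W), 1(W), all W → L
n=8: reaches L-position 7 → W
n=9: reaches L-position 7 → W
n=10: only reaches 9(W), 8(W), 5(W), 4(W), all W → L
n=11: reaches L-position 10 → W
n=12: reaches L-position 10 → W
n=13: reaches L-position 7 → W
n=14: only reaches 13(W), 12(W), 9(W), 8(W), all W → L
n=15: reaches L-position 14 → W
n=16: reaches L-position 14 → W
n=17: only reaches 16(W), 15(W), 12(W), 11(W), all W → L
n=18: reaches L-position 17 → W
n=19: reaches L-position 17 → W
n=20: reaches L-position 14 → W
n=21: only reaches 20(W), 19(W), 16(W), 15(W), all W → L
n=22: reaches L-position 21 → W
n=23: reaches L-position 21 → W
n=24: only reaches 23(W), 22(W), 19(W), 18(W), all W → L
n=25: reaches L-position 24 → W
n=26: reaches L-position 24 → W
n=27: reaches L-position 21 → W
n=28: only reaches 27(W), 26(W), 23(W), 22(W), all W → L
n=29: reaches L-position 28 → W
n=30: reaches L-position 28 → W
n=31: only reaches 30(W), 29(W), 26(W), 25(W), all W → L
n=32: reaches L-position 31 → W
n=33: reaches L-position 31 → W
n=34: reaches L-position 28 → W
n=35: only reaches 34(W), 33(W), 30(W), 29(W), all W → L
n=36: reaches L-position 35 → W
n=37: reaches L-position 35 → W
n=38: only reaches 37(W), 36(W), 33(W), 32(W), all W → L
n=39: reaches L-position 38 → W
n=40: reaches L-position 38 → W
n=41: reaches L-position 35 → W
n=42: only reaches 41(W), 40(W), 37(W), 36(W), all W → L
n=43: reaches L-position 42 → W
n=44: reaches L-position 42 → W
The losing starting values of n are exactly the entries labelled L in this table (13 of them).

0, 3, 7, 10, 14, 17, 21, 24, 28, 31, 35, 38, 42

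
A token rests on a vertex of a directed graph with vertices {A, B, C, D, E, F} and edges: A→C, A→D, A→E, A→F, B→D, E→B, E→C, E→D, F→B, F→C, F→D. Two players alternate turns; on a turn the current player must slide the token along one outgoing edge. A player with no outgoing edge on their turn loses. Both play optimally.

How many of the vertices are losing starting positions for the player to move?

2

Classify positions by backward induction: terminal positions (no move available) are L. From any other position, the mover wins iff some move reaches an L.
Every edge goes from a vertex to one that appears earlier in the order C, D, B, F, E, A, so processing vertices in that order labels each vertex after all of its successors.
C: no outgoing edge → L
D: no outgoing edge → L
B: reaches L-position D → W
F: reaches L-position D → W
E: reaches L-position D → W
A: reaches L-position D → W
The L vertices are C, D; that is 2 in all.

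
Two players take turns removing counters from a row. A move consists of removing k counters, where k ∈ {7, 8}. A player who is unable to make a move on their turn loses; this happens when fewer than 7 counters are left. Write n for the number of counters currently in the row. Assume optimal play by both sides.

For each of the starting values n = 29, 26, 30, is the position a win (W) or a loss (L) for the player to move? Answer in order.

Use the standard recursion: the mover loses at a terminal position; elsewhere, the mover wins exactly when some move hands the opponent an L position.
n=0: no move → L
n=1: no move → L
n=2: no move → L
n=3: no move → L
n=4: no move → L
n=5: no move → L
n=6: no move → L
n=7: reaches L-position 0 → W
n=8: reaches L-position 1 → W
n=9: reaches L-position 2 → W
n=10: reaches L-position 3 → W
n=11: reaches L-position 4 → W
n=12: reaches L-position 5 → W
n=13: reaches L-position 6 → W
n=14: reaches L-position 6 → W
n=15: only reaches 8(W), 7(W), all W → L
n=16: only reaches 9(W), 8(W), all W → L
n=17: only reaches 10(W), 9(W), all W → L
n=18: only reaches 11(W), 10(W), all W → L
n=19: only reaches 12(W), 11(W), all W → L
n=20: only reaches 13(W), 12(W), all W → L
n=21: only reaches 14(W), 13(W), all W → L
n=22: reaches L-position 15 → W
n=23: reaches L-position 16 → W
n=24: reaches L-position 17 → W
n=25: reaches L-position 18 → W
n=26: reaches L-position 19 → W
n=27: reaches L-position 20 → W
n=28: reaches L-position 21 → W
n=29: reaches L-position 21 → W
n=30: only reaches 23(W), 22(W), all W → L

29: W, 26: W, 30: L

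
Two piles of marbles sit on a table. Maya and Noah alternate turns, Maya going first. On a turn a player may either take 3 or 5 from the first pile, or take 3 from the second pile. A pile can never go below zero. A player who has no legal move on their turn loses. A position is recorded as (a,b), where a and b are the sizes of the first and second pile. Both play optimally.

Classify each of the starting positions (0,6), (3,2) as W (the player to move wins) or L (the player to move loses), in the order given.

(0,6): L, (3,2): W

Label each position W (a win for the player to move) or L (a loss). A position with no legal move is L; any other position is W exactly when some move reaches an L, and L when every move reaches a W.
No move ever increases a pile, so every position that can arise here has a ≤ 3 and b ≤ 6; it is enough to label the cells with 0 ≤ a ≤ 3 and 0 ≤ b ≤ 6.
Every move lowers a or b (never raises either), so fill the grid row by row in increasing a, and left to right within a row: each cell's successors are then already labelled.
      b=0  b=1  b=2  b=3  b=4  b=5  b=6
a=0:    L    L    L    W    W    W    L
a=1:    L    L    L    W    W    W    L
a=2:    L    L    L    W    W    W    L
a=3:    W    W    W    L    L    L    W
Cells with no legal move (terminal, hence L): (0,0), (0,1), (0,2), (1,0), (1,1), (1,2), (2,0), (2,1), (2,2).
The remaining L cells, each justified by listing all of its moves:
(0,6): the only move is to (0,3)(W), a W ⇒ L
(1,6): the only move is to (1,3)(W), a W ⇒ L
(2,6): the only move is to (2,3)(W), a W ⇒ L
(3,3): moves to (0,3)(W), (3,0)(W); every one is W ⇒ L
(3,4): moves to (0,4)(W), (3,1)(W); every one is W ⇒ L
(3,5): moves to (0,5)(W), (3,2)(W); every one is W ⇒ L
Every other cell has at least one move into one of the L cells above, so it is W.
(0,6): one of the L cells justified above, so L
(3,2): the move to (0,2) reaches an L cell, so W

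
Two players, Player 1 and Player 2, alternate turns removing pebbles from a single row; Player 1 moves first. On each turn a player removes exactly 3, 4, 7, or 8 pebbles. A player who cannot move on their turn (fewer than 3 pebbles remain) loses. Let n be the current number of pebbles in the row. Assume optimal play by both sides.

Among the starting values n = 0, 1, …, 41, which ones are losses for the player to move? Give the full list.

Use the standard recursion: the mover loses at a terminal position; elsewhere, the mover wins exactly when some move hands the opponent an L position.
n=0: no move → L
n=1: no move → L
n=2: no move → L
n=3: can move to 0, which is L ⇒ W
n=4: can move to 1, which is L ⇒ W
n=5: can move to 2, which is L ⇒ W
n=6: can move to 2, which is L ⇒ W
n=7: can move to 0, which is L ⇒ W
n=8: can move to 1, which is L ⇒ W
n=9: can move to 2, which is L ⇒ W
n=10: can move to 2, which is L ⇒ W
n=11: moves to 8(W), 7(W), 4(W), 3(W); every one is W ⇒ L
n=12: moves to 9(W), 8(W), 5(W), 4(W); every one is W ⇒ L
n=13: moves to 10(W), 9(W), 6(W), 5(W); every one is W ⇒ L
n=14: can move to 11, which is L ⇒ W
n=15: can move to 12, which is L ⇒ W
n=16: can move to 13, which is L ⇒ W
n=17: can move to 13, which is L ⇒ W
n=18: can move to 11, which is L ⇒ W
n=19: can move to 12, which is L ⇒ W
n=20: can move to 13, which is L ⇒ W
n=21: can move to 13, which is L ⇒ W
n=22: moves to 19(W), 18(W), 15(W), 14(W); every one is W ⇒ L
n=23: moves to 20(W), 19(W), 16(W), 15(W); every one is W ⇒ L
n=24: moves to 21(W), 20(W), 17(W), 16(W); every one is W ⇒ L
n=25: can move to 22, which is L ⇒ W
n=26: can move to 23, which is L ⇒ W
n=27: can move to 24, which is L ⇒ W
n=28: can move to 24, which is L ⇒ W
n=29: can move to 22, which is L ⇒ W
n=30: can move to 23, which is L ⇒ W
n=31: can move to 24, which is L ⇒ W
n=32: can move to 24, which is L ⇒ W
n=33: moves to 30(W), 29(W), 26(W), 25(W); every one is W ⇒ L
n=34: moves to 31(W), 30(W), 27(W), 26(W); every one is W ⇒ L
n=35: moves to 32(W), 31(W), 28(W), 27(W); every one is W ⇒ L
n=36: can move to 33, which is L ⇒ W
n=37: can move to 34, which is L ⇒ W
n=38: can move to 35, which is L ⇒ W
n=39: can move to 35, which is L ⇒ W
n=40: can move to 33, which is L ⇒ W
n=41: can move to 34, which is L ⇒ W
The losing starting values of n are exactly the entries labelled L in this table (12 of them).

0, 1, 2, 11, 12, 13, 22, 23, 24, 33, 34, 35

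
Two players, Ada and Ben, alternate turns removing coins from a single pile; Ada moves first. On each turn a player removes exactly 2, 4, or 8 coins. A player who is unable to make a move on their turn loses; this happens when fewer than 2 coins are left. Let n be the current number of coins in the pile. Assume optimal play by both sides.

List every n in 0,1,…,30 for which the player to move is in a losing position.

0, 1, 6, 7, 12, 13, 18, 19, 24, 25, 30

Use the standard recursion: the mover loses at a terminal position; elsewhere, the mover wins exactly when some move hands the opponent an L position.
n=0: no move → L
n=1: no move → L
n=2: reaches L-position 0 → W
n=3: reaches L-position 1 → W
n=4: reaches L-position 0 → W
n=5: reaches L-position 1 → W
n=6: only reaches 4(W), 2(W), all W → L
n=7: only reaches 5(W), 3(W), all W → L
n=8: reaches L-position 6 → W
n=9: reaches L-position 7 → W
n=10: reaches L-position 6 → W
n=11: reaches L-position 7 → W
n=12: only reaches 10(W), 8(W), 4(W), all W → L
n=13: only reaches 11(W), 9(W), 5(W), all W → L
n=14: reaches L-position 12 → W
n=15: reaches L-position 13 → W
n=16: reaches L-position 12 → W
n=17: reaches L-position 13 → W
n=18: only reaches 16(W), 14(W), 10(W), all W → L
n=19: only reaches 17(W), 15(W), 11(W), all W → L
n=20: reaches L-position 18 → W
n=21: reaches L-position 19 → W
n=22: reaches L-position 18 → W
n=23: reaches L-position 19 → W
n=24: only reaches 22(W), 20(W), 16(W), all W → L
n=25: only reaches 23(W), 21(W), 17(W), all W → L
n=26: reaches L-position 24 → W
n=27: reaches L-position 25 → W
n=28: reaches L-position 24 → W
n=29: reaches L-position 25 → W
n=30: only reaches 28(W), 26(W), 22(W), all W → L
Reading off the rows marked L gives the requested list; there are 11 such values of n.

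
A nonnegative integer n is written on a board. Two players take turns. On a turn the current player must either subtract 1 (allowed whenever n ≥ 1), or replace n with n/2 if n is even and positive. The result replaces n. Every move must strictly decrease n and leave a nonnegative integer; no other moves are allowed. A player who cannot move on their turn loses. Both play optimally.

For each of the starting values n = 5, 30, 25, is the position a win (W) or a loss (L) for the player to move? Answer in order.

5: L, 30: W, 25: L

Use the standard recursion: the mover loses at a terminal position; elsewhere, the mover wins exactly when some move hands the opponent an L position.
n=0: no move → L
n=1: →0(L), so W
n=2: →1(W) only, which is W, so L
n=3: →2(L), so W
n=4: →2(L), so W
n=5: →4(W) only, which is W, so L
n=6: →5(L), so W
n=7: →6(W) only, which is W, so L
n=8: →7(L), so W
n=9: →8(W) only, which is W, so L
n=10: →5(L), so W
n=11: →10(W) only, which is W, so L
n=12: →11(L), so W
n=13: →12(W) only, which is W, so L
n=14: →7(L), so W
n=15: →14(W) only, which is W, so L
n=16: →15(L), so W
n=17: →16(W) only, which is W, so L
n=18: →9(L), so W
n=19: →18(W) only, which is W, so L
n=20: →19(L), so W
n=21: →20(W) only, which is W, so L
n=22: →11(L), so W
n=23: →22(W) only, which is W, so L
n=24: →23(L), so W
n=25: →24(W) only, which is W, so L
n=26: →13(L), so W
n=27: →26(W) only, which is W, so L
n=28: →27(L), so W
n=29: →28(W) only, which is W, so L
n=30: →15(L), so W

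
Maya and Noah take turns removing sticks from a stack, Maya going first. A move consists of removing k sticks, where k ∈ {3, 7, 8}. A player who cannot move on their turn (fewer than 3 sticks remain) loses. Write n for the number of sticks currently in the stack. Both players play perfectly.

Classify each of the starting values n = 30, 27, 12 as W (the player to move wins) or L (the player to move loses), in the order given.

Use the standard recursion: the mover loses at a terminal position; elsewhere, the mover wins exactly when some move hands the opponent an L position.
n=0: no move → L
n=1: no move → L
n=2: no move → L
n=3: →0(L), so W
n=4: →1(L), so W
n=5: →2(L), so W
n=6: →3(W) only, which is W, so L
n=7: →0(L), so W
n=8: →1(L), so W
n=9: →6(L), so W
n=10: →2(L), so W
n=11: →8(W), 4(W), 3(W) — all W, so L
n=12: →9(W), 5(W), 4(W) — all W, so L
n=13: →6(L), so W
n=14: →11(L), so W
n=15: →12(L), so W
n=16: →13(W), 9(W), 8(W) — all W, so L
n=17: →14(W), 10(W), 9(W) — all W, so L
n=18: →11(L), so W
n=19: →16(L), so W
n=20: →17(L), so W
n=21: →18(W), 14(W), 13(W) — all W, so L
n=22: →19(W), 15(W), 14(W) — all W, so L
n=23: →16(L), so W
n=24: →21(L), so W
n=25: →22(L), so W
n=26: →23(W), 19(W), 18(W) — all W, so L
n=27: →24(W), 20(W), 19(W) — all W, so L
n=28: →21(L), so W
n=29: →26(L), so W
n=30: →27(L), so W

30: W, 27: L, 12: L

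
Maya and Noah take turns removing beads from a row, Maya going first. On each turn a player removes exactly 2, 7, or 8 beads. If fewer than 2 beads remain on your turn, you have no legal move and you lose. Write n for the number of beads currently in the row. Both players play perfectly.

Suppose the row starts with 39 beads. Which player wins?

Classify positions by backward induction: terminal positions (no move available) are L. From any other position, the mover wins iff some move reaches an L.
n=0: no move → L
n=1: no move → L
n=2: →0(L), so W
n=3: →1(L), so W
n=4: →2(W) only, which is W, so L
n=5: →3(W) only, which is W, so L
n=6: →4(L), so W
n=7: →5(L), so W
n=8: →1(L), so W
n=9: →1(L), so W
n=10: →8(W), 3(W), 2(W) — all W, so L
n=11: →4(L), so W
n=12: →10(L), so W
n=13: →5(L), so W
n=14: →12(W), 7(W), 6(W) — all W, so L
n=15: →13(W), 8(W), 7(W) — all W, so L
n=16: →14(L), so W
n=17: →15(L), so W
n=18: →10(L), so W
n=19: →17(W), 12(W), 11(W) — all W, so L
n=20: →18(W), 13(W), 12(W) — all W, so L
n=21: →19(L), so W
n=22: →20(L), so W
n=23: →15(L), so W
n=24: →22(W), 17(W), 16(W) — all W, so L
n=25: →23(W), 18(W), 17(W) — all W, so L
n=26: →24(L), so W
n=27: →25(L), so W
n=28: →20(L), so W
n=29: →27(W), 22(W), 21(W) — all W, so L
n=30: →28(W), 23(W), 22(W) — all W, so L
n=31: →29(L), so W
n=32: →30(L), so W
n=33: →25(L), so W
n=34: →32(W), 27(W), 26(W) — all W, so L
n=35: →33(W), 28(W), 27(W) — all W, so L
n=36: →34(L), so W
n=37: →35(L), so W
n=38: →30(L), so W
n=39: →37(W), 32(W), 31(W) — all W, so L
The starting position 39 is L: whatever Maya does, the opponent receives a W position.

Noah wins.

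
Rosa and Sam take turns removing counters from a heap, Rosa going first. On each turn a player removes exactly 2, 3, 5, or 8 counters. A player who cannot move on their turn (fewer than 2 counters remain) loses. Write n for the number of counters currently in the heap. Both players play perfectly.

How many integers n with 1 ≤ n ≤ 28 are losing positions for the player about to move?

Label each position W (a win for the player to move) or L (a loss). A position with no legal move is L; any other position is W exactly when some move reaches an L, and L when every move reaches a W.
n=0: no move → L
n=1: no move → L
n=2: →0(L), so W
n=3: →1(L), so W
n=4: →1(L), so W
n=5: →0(L), so W
n=6: →1(L), so W
n=7: →5(W), 4(W), 2(W) — all W, so L
n=8: →0(L), so W
n=9: →7(L), so W
n=10: →7(L), so W
n=11: →9(W), 8(W), 6(W), 3(W) — all W, so L
n=12: →7(L), so W
n=13: →11(L), so W
n=14: →11(L), so W
n=15: →7(L), so W
n=16: →11(L), so W
n=17: →15(W), 14(W), 12(W), 9(W) — all W, so L
n=18: →16(W), 15(W), 13(W), 10(W) — all W, so L
n=19: →17(L), so W
n=20: →18(L), so W
n=21: →18(L), so W
n=22: →17(L), so W
n=23: →18(L), so W
n=24: →22(W), 21(W), 19(W), 16(W) — all W, so L
n=25: →17(L), so W
n=26: →24(L), so W
n=27: →24(L), so W
n=28: →26(W), 25(W), 23(W), 20(W) — all W, so L
L entries with 1 ≤ n ≤ 28 (n=0 is outside the asked range and is not counted): n = 1, 7, 11, 17, 18, 24, 28; that makes 7.

7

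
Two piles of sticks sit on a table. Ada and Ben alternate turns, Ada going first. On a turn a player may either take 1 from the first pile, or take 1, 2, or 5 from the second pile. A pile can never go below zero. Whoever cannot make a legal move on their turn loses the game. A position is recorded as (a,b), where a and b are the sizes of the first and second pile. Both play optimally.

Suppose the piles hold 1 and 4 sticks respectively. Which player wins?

Ben wins.

Label each position W (a win for the player to move) or L (a loss). A position with no legal move is L; any other position is W exactly when some move reaches an L, and L when every move reaches a W.
No move ever increases a pile, so every position that can arise here has a ≤ 1 and b ≤ 4; it is enough to label the cells with 0 ≤ a ≤ 1 and 0 ≤ b ≤ 4.
Every move lowers a or b (never raises either), so fill the grid row by row in increasing a, and left to right within a row: each cell's successors are then already labelled.
      b=0  b=1  b=2  b=3  b=4
a=0:    L    W    W    L    W
a=1:    W    L    W    W    L
Cells with no legal move (terminal, hence L): (0,0).
The remaining L cells, each justified by listing all of its moves:
(0,3): L (options (0,2)(W), (0,1)(W) are all W)
(1,1): L (options (0,1)(W), (1,0)(W) are all W)
(1,4): L (options (0,4)(W), (1,3)(W), (1,2)(W) are all W)
Every other cell has at least one move into one of the L cells above, so it is W.
Every move from (1,4) reaches a W position, so the mover loses.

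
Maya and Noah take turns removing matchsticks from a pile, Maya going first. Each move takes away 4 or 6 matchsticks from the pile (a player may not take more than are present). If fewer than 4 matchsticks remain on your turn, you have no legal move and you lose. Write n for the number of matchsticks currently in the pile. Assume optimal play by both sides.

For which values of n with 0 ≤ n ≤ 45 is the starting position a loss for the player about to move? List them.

0, 1, 2, 3, 10, 11, 12, 13, 20, 21, 22, 23, 30, 31, 32, 33, 40, 41, 42, 43

Build the W/L table. Terminal = L. A non-terminal position is W if it has a move to some L; otherwise it is L.
n=0: no move → L
n=1: no move → L
n=2: no move → L
n=3: no move → L
n=4: can move to 0, which is L ⇒ W
n=5: can move to 1, which is L ⇒ W
n=6: can move to 2, which is L ⇒ W
n=7: can move to 3, which is L ⇒ W
n=8: can move to 2, which is L ⇒ W
n=9: can move to 3, which is L ⇒ W
n=10: moves to 6(W), 4(W); every one is W ⇒ L
n=11: moves to 7(W), 5(W); every one is W ⇒ L
n=12: moves to 8(W), 6(W); every one is W ⇒ L
n=13: moves to 9(W), 7(W); every one is W ⇒ L
n=14: can move to 10, which is L ⇒ W
n=15: can move to 11, which is L ⇒ W
n=16: can move to 12, which is L ⇒ W
n=17: can move to 13, which is L ⇒ W
n=18: can move to 12, which is L ⇒ W
n=19: can move to 13, which is L ⇒ W
n=20: moves to 16(W), 14(W); every one is W ⇒ L
n=21: moves to 17(W), 15(W); every one is W ⇒ L
n=22: moves to 18(W), 16(W); every one is W ⇒ L
n=23: moves to 19(W), 17(W); every one is W ⇒ L
n=24: can move to 20, which is L ⇒ W
n=25: can move to 21, which is L ⇒ W
n=26: can move to 22, which is L ⇒ W
n=27: can move to 23, which is L ⇒ W
n=28: can move to 22, which is L ⇒ W
n=29: can move to 23, which is L ⇒ W
n=30: moves to 26(W), 24(W); every one is W ⇒ L
n=31: moves to 27(W), 25(W); every one is W ⇒ L
n=32: moves to 28(W), 26(W); every one is W ⇒ L
n=33: moves to 29(W), 27(W); every one is W ⇒ L
n=34: can move to 30, which is L ⇒ W
n=35: can move to 31, which is L ⇒ W
n=36: can move to 32, which is L ⇒ W
n=37: can move to 33, which is L ⇒ W
n=38: can move to 32, which is L ⇒ W
n=39: can move to 33, which is L ⇒ W
n=40: moves to 36(W), 34(W); every one is W ⇒ L
n=41: moves to 37(W), 35(W); every one is W ⇒ L
n=42: moves to 38(W), 36(W); every one is W ⇒ L
n=43: moves to 39(W), 37(W); every one is W ⇒ L
n=44: can move to 40, which is L ⇒ W
n=45: can move to 41, which is L ⇒ W
Reading off the rows marked L gives the requested list; there are 20 such values of n.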